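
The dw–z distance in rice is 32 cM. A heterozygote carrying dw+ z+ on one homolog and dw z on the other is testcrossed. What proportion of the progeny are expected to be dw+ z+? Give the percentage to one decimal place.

A map distance of 32 cM corresponds to a recombination frequency of 0.320.
The F1 is dw+ z+ / dw z, so dw+ z+ is a parental gamete class with expected frequency (1 − r)/2 = 0.680/2 = 0.3400.
That is 0.3400 = 34.0% of the progeny.

34.0%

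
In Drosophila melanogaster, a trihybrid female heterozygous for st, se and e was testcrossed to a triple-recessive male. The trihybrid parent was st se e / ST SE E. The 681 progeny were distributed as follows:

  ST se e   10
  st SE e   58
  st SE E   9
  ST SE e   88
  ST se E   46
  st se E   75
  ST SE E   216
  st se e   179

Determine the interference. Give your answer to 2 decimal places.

The two rarest classes, ST se e and st SE E, are the double crossovers. Comparing them with the parentals, only the st allele has switched, so st is the middle locus and the order is e – st – se.
e–st: (163 + 19)/681 = 0.2673; st–se: (104 + 19)/681 = 0.1806.
Expected DCO frequency = 0.2673 × 0.1806 ≈ 0.04827; observed = 19/681 ≈ 0.02790.
Coefficient of coincidence = 0.02790/0.04827 ≈ 0.58; interference = 1 − 0.58 = 0.42.

0.42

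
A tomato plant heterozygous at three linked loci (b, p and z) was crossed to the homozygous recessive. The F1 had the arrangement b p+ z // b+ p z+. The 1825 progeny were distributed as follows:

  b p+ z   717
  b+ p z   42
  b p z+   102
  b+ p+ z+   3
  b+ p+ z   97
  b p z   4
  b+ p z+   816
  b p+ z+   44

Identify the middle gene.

p

The two rarest classes, b p z and b+ p+ z+, are the double crossovers. Comparing them with the parentals, only the p allele has switched, so p is the middle locus and the order is z – p – b.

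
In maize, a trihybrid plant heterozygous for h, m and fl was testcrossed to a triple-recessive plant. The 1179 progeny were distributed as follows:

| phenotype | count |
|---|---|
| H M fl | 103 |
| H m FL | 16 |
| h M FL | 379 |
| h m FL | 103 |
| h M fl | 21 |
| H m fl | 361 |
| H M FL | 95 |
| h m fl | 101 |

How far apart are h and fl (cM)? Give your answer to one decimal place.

19.8 cM

The two most frequent reciprocal classes, h M FL and H m fl, are the parental types, so the F1 was h M FL / H m fl.
The two rarest classes, h M fl and H m FL, are the double crossovers. Comparing them with the parentals, only the fl allele has switched, so fl is the middle locus and the order is m – fl – h.
Crossovers in the fl–h interval produce the single-crossover classes H M FL and h m fl (95 + 101 = 196) plus the double crossovers (37).
RF(fl–h) = (196 + 37) / 1179 = 233/1179 = 0.1976 → 19.8 cM.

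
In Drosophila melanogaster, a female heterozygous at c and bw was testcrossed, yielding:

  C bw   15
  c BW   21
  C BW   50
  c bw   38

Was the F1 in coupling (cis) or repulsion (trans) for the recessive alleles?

The two most frequent classes are C BW (50) and c bw (38); these are the parental (non-recombinant) types.
So the F1 carried C BW on one chromosome and c bw on the other — the recessive alleles are on the same chromosome (cis / coupling).

cis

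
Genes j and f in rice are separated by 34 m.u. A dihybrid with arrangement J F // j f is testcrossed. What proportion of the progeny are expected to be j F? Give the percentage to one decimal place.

17.0%

A map distance of 34 m.u. corresponds to a recombination frequency of 0.340.
The F1 is J F / j f, so j F is a recombinant gamete class with expected frequency r/2 = 0.340/2 = 0.1700.
That is 0.1700 = 17.0% of the progeny.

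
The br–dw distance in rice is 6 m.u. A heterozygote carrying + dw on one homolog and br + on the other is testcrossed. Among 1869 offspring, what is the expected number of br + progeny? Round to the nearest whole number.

878

A map distance of 6 m.u. corresponds to a recombination frequency of 0.060.
The F1 is + dw / br +, so br + is a parental gamete class with expected frequency (1 − r)/2 = 0.940/2 = 0.4700.
Expected number = 0.4700 × 1869 = 878.43 ≈ 878.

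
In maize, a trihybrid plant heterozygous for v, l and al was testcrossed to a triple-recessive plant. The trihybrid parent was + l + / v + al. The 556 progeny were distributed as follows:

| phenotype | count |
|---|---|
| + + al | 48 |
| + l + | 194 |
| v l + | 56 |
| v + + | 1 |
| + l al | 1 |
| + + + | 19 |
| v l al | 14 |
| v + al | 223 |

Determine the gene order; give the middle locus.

The two rarest classes, + l al and v + +, are the double crossovers. Comparing them with the parentals, only the al allele has switched, so al is the middle locus and the order is l – al – v.

al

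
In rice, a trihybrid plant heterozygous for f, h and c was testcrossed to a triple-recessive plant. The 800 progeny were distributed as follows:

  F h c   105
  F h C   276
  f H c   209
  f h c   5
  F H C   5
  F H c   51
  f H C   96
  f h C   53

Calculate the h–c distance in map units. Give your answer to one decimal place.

26.4 map units

The two most frequent reciprocal classes, F h C and f H c, are the parental types, so the F1 was F h C / f H c.
The two rarest classes, F H C and f h c, are the double crossovers. Comparing them with the parentals, only the h allele has switched, so h is the middle locus and the order is c – h – f.
Crossovers in the c–h interval produce the single-crossover classes F h c and f H C (105 + 96 = 201) plus the double crossovers (10).
RF(c–h) = (201 + 10) / 800 = 211/800 = 0.2637 → 26.4 map units.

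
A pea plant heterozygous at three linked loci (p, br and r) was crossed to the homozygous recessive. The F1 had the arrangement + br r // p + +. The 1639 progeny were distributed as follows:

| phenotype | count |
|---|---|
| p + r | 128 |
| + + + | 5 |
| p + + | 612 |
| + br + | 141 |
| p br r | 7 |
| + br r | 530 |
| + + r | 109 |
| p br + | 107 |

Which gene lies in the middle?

The two rarest classes, p br r and + + +, are the double crossovers. Comparing them with the parentals, only the p allele has switched, so p is the middle locus and the order is br – p – r.

p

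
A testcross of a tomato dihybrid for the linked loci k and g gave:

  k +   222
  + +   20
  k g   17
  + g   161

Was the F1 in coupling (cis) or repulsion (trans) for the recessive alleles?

The two most frequent classes are + g (161) and k + (222); these are the parental (non-recombinant) types.
So the F1 carried + g on one chromosome and k + on the other — the recessive alleles are on opposite chromosomes (trans / repulsion).

trans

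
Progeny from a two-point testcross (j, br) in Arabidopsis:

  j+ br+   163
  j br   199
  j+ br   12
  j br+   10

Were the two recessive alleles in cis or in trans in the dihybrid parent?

cis

The two most frequent classes are j+ br+ (163) and j br (199); these are the parental (non-recombinant) types.
So the F1 carried j+ br+ on one chromosome and j br on the other — the recessive alleles are on the same chromosome (cis / coupling).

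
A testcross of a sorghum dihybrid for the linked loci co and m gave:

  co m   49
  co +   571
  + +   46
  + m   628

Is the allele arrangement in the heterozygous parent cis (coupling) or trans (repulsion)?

The two most frequent classes are + m (628) and co + (571); these are the parental (non-recombinant) types.
So the F1 carried + m on one chromosome and co + on the other — the recessive alleles are on opposite chromosomes (trans / repulsion).

trans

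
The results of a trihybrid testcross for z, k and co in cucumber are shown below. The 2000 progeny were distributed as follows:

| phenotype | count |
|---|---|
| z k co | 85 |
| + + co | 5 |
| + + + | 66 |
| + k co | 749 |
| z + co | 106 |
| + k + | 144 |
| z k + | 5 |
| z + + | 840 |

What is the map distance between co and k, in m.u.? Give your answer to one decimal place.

13.0 m.u.

The two most frequent reciprocal classes, z + + and + k co, are the parental types, so the F1 was z + + / + k co.
The two rarest classes, z k + and + + co, are the double crossovers. Comparing them with the parentals, only the k allele has switched, so k is the middle locus and the order is co – k – z.
Crossovers in the co–k interval produce the single-crossover classes z + co and + k + (106 + 144 = 250) plus the double crossovers (10).
RF(co–k) = (250 + 10) / 2000 = 260/2000 = 0.1300 → 13.0 m.u.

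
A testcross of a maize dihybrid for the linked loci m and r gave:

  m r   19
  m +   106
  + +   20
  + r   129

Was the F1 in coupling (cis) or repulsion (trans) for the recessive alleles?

The two most frequent classes are + r (129) and m + (106); these are the parental (non-recombinant) types.
So the F1 carried + r on one chromosome and m + on the other — the recessive alleles are on opposite chromosomes (trans / repulsion).

trans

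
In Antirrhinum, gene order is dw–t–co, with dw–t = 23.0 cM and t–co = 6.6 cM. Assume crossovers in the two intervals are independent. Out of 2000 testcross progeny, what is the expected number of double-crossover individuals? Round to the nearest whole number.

Map distances give recombination frequencies of 0.230 and 0.066 for the two intervals.
With no interference, expected double-crossover frequency = 0.230 × 0.066 = 0.01518.
Expected number = 0.01518 × 2000 = 30.36 ≈ 30.

30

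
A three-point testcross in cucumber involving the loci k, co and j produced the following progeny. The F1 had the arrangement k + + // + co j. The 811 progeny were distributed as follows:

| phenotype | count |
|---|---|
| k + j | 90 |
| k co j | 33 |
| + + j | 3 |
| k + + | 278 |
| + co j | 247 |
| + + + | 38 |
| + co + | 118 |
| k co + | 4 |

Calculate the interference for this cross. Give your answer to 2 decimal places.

0.66

The two rarest classes, k co + and + + j, are the double crossovers. Comparing them with the parentals, only the co allele has switched, so co is the middle locus and the order is j – co – k.
j–co: (208 + 7)/811 = 0.2651; co–k: (71 + 7)/811 = 0.0962.
Expected DCO frequency = 0.2651 × 0.0962 ≈ 0.02550; observed = 7/811 ≈ 0.00863.
Coefficient of coincidence = 0.00863/0.02550 ≈ 0.34; interference = 1 − 0.34 = 0.66.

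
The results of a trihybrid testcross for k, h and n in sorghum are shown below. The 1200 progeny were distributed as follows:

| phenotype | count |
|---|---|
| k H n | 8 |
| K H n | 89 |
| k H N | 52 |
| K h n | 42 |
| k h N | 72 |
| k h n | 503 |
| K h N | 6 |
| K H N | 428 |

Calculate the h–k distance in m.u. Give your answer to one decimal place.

9.0 m.u.

The two most frequent reciprocal classes, K H N and k h n, are the parental types, so the F1 was K H N / k h n.
The two rarest classes, K h N and k H n, are the double crossovers. Comparing them with the parentals, only the h allele has switched, so h is the middle locus and the order is n – h – k.
Crossovers in the h–k interval produce the single-crossover classes k H N and K h n (52 + 42 = 94) plus the double crossovers (14).
RF(h–k) = (94 + 14) / 1200 = 108/1200 = 0.0900 → 9.0 m.u.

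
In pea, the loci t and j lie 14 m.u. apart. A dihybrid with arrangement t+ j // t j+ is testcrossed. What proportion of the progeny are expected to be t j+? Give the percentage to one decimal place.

A map distance of 14 m.u. corresponds to a recombination frequency of 0.140.
The F1 is t+ j / t j+, so t j+ is a parental gamete class with expected frequency (1 − r)/2 = 0.860/2 = 0.4300.
That is 0.4300 = 43.0% of the progeny.

43.0%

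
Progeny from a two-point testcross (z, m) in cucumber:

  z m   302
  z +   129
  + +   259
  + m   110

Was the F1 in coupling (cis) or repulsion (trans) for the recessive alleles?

cis

The two most frequent classes are + + (259) and z m (302); these are the parental (non-recombinant) types.
So the F1 carried + + on one chromosome and z m on the other — the recessive alleles are on the same chromosome (cis / coupling).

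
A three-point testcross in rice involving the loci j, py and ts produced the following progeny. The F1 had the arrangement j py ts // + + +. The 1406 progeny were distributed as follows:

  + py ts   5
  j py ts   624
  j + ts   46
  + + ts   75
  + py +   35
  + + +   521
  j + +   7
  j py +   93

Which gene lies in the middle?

The two rarest classes, + py ts and j + +, are the double crossovers. Comparing them with the parentals, only the j allele has switched, so j is the middle locus and the order is ts – j – py.

j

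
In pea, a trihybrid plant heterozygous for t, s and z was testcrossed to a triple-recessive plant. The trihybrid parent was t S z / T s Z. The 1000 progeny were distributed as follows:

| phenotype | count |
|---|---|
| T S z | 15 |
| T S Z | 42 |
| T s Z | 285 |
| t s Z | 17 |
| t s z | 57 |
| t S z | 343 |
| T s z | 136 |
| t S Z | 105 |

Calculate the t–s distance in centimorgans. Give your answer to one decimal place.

13.1 centimorgans

The two rarest classes, T S z and t s Z, are the double crossovers. Comparing them with the parentals, only the t allele has switched, so t is the middle locus and the order is s – t – z.
Crossovers in the s–t interval produce the single-crossover classes t s z and T S Z (57 + 42 = 99) plus the double crossovers (32).
RF(s–t) = (99 + 32) / 1000 = 131/1000 = 0.1310 → 13.1 centimorgans.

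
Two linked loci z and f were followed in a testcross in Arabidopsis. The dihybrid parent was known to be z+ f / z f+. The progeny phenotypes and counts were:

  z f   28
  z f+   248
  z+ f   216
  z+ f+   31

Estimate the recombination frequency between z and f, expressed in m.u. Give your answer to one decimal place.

The recombinant classes are z+ f+ and z f: 31 + 28 = 59.
Recombination frequency = 59/523 = 0.1128 ≈ 11.3%, i.e. 11.3 m.u.

11.3 m.u.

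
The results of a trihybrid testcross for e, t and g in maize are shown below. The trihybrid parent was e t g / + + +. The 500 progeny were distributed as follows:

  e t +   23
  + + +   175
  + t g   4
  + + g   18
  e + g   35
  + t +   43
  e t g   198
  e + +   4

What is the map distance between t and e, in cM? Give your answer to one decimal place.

The two rarest classes, + t g and e + +, are the double crossovers. Comparing them with the parentals, only the e allele has switched, so e is the middle locus and the order is t – e – g.
Crossovers in the t–e interval produce the single-crossover classes e + g and + t + (35 + 43 = 78) plus the double crossovers (8).
RF(t–e) = (78 + 8) / 500 = 86/500 = 0.1720 → 17.2 cM.

17.2 cM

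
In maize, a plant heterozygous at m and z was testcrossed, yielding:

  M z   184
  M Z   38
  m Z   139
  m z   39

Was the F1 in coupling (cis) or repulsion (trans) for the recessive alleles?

trans

The two most frequent classes are M z (184) and m Z (139); these are the parental (non-recombinant) types.
So the F1 carried M z on one chromosome and m Z on the other — the recessive alleles are on opposite chromosomes (trans / repulsion).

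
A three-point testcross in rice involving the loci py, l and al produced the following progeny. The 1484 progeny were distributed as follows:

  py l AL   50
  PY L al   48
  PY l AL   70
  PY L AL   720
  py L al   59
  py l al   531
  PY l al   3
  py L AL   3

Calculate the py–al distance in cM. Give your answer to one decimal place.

7.0 cM

The two most frequent reciprocal classes, PY L AL and py l al, are the parental types, so the F1 was PY L AL / py l al.
The two rarest classes, py L AL and PY l al, are the double crossovers. Comparing them with the parentals, only the py allele has switched, so py is the middle locus and the order is l – py – al.
Crossovers in the py–al interval produce the single-crossover classes PY L al and py l AL (48 + 50 = 98) plus the double crossovers (6).
RF(py–al) = (98 + 6) / 1484 = 104/1484 = 0.0701 → 7.0 cM.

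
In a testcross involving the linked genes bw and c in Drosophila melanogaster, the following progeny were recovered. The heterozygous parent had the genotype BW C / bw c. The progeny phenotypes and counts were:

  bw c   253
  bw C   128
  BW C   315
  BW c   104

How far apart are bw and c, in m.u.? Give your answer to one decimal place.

29.0 m.u.

The recombinant classes are BW c and bw C: 104 + 128 = 232.
Recombination frequency = 232/800 = 0.2900 ≈ 29.0%, i.e. 29.0 m.u.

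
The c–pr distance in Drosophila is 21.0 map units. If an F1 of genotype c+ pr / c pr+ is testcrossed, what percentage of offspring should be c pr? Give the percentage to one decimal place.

A map distance of 21.0 map units corresponds to a recombination frequency of 0.210.
The F1 is c+ pr / c pr+, so c pr is a recombinant gamete class with expected frequency r/2 = 0.210/2 = 0.1050.
That is 0.1050 = 10.5% of the progeny.

10.5%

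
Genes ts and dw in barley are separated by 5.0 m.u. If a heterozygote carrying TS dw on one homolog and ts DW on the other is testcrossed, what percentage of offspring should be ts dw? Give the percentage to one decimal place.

A map distance of 5.0 m.u. corresponds to a recombination frequency of 0.050.
The F1 is TS dw / ts DW, so ts dw is a recombinant gamete class with expected frequency r/2 = 0.050/2 = 0.0250.
That is 0.0250 = 2.5% of the progeny.

2.5%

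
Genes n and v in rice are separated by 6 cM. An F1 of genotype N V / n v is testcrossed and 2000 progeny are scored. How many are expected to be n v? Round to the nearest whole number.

940

A map distance of 6 cM corresponds to a recombination frequency of 0.060.
The F1 is N V / n v, so n v is a parental gamete class with expected frequency (1 − r)/2 = 0.940/2 = 0.4700.
Expected number = 0.4700 × 2000 = 940.00 ≈ 940.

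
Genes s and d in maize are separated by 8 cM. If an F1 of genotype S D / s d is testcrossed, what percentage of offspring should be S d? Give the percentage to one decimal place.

A map distance of 8 cM corresponds to a recombination frequency of 0.080.
The F1 is S D / s d, so S d is a recombinant gamete class with expected frequency r/2 = 0.080/2 = 0.0400.
That is 0.0400 = 4.0% of the progeny.

4.0%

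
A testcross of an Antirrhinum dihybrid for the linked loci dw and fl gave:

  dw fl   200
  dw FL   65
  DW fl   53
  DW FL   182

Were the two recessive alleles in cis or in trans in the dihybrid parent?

cis

The two most frequent classes are DW FL (182) and dw fl (200); these are the parental (non-recombinant) types.
So the F1 carried DW FL on one chromosome and dw fl on the other — the recessive alleles are on the same chromosome (cis / coupling).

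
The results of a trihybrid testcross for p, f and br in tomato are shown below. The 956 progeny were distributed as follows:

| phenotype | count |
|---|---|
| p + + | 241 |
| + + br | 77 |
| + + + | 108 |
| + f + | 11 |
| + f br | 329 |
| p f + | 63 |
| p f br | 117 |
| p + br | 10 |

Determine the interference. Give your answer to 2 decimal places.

0.49

The two most frequent reciprocal classes, + f br and p + +, are the parental types, so the F1 was + f br / p + +.
The two rarest classes, + f + and p + br, are the double crossovers. Comparing them with the parentals, only the br allele has switched, so br is the middle locus and the order is p – br – f.
p–br: (225 + 21)/956 = 0.2573; br–f: (140 + 21)/956 = 0.1684.
Expected DCO frequency = 0.2573 × 0.1684 ≈ 0.04333; observed = 21/956 ≈ 0.02197.
Coefficient of coincidence = 0.02197/0.04333 ≈ 0.51; interference = 1 − 0.51 = 0.49.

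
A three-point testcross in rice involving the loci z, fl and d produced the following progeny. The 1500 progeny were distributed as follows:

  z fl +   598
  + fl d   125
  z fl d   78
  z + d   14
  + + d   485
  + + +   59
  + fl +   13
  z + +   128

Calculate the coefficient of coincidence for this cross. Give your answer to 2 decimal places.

The two most frequent reciprocal classes, z fl + and + + d, are the parental types, so the F1 was z fl + / + + d.
The two rarest classes, + fl + and z + d, are the double crossovers. Comparing them with the parentals, only the z allele has switched, so z is the middle locus and the order is fl – z – d.
fl–z: (253 + 27)/1500 = 0.1867; z–d: (137 + 27)/1500 = 0.1093.
Expected DCO frequency = 0.1867 × 0.1093 ≈ 0.02041; observed = 27/1500 ≈ 0.01800.
Coefficient of coincidence = 0.01800/0.02041 ≈ 0.88.

0.88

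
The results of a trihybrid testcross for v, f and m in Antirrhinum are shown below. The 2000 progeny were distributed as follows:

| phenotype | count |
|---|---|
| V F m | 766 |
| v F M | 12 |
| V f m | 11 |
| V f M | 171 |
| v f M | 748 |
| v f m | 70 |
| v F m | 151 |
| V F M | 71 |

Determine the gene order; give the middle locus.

The two most frequent reciprocal classes, v f M and V F m, are the parental types, so the F1 was v f M / V F m.
The two rarest classes, v F M and V f m, are the double crossovers. Comparing them with the parentals, only the f allele has switched, so f is the middle locus and the order is v – f – m.

f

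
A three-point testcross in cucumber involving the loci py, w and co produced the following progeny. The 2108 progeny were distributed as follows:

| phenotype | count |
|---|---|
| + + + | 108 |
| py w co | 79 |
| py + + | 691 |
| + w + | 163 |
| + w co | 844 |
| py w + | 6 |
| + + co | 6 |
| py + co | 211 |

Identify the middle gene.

The two most frequent reciprocal classes, py + + and + w co, are the parental types, so the F1 was py + + / + w co.
The two rarest classes, py w + and + + co, are the double crossovers. Comparing them with the parentals, only the w allele has switched, so w is the middle locus and the order is co – w – py.

w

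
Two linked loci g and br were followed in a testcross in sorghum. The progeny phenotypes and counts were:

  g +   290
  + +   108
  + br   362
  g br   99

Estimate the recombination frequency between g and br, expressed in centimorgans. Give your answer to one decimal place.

24.1 centimorgans

The two most frequent classes, + br (362) and g + (290), are the parental types, so the F1 was + br / g +.
The recombinant classes are + + and g br: 108 + 99 = 207.
Recombination frequency = 207/859 = 0.2410 ≈ 24.1%, i.e. 24.1 centimorgans.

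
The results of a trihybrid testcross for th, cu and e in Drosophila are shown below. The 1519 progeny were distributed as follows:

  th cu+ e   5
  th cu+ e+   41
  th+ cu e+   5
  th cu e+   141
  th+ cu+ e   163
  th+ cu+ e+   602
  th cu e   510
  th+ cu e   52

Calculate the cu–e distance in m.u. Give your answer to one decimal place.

The two most frequent reciprocal classes, th cu e and th+ cu+ e+, are the parental types, so the F1 was th cu e / th+ cu+ e+.
The two rarest classes, th cu+ e and th+ cu e+, are the double crossovers. Comparing them with the parentals, only the cu allele has switched, so cu is the middle locus and the order is th – cu – e.
Crossovers in the cu–e interval produce the single-crossover classes th cu e+ and th+ cu+ e (141 + 163 = 304) plus the double crossovers (10).
RF(cu–e) = (304 + 10) / 1519 = 314/1519 = 0.2067 → 20.7 m.u.

20.7 m.u.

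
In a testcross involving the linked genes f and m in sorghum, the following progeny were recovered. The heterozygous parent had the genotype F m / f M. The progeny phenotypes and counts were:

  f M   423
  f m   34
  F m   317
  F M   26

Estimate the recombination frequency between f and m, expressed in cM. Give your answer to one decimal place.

The recombinant classes are F M and f m: 26 + 34 = 60.
Recombination frequency = 60/800 = 0.0750 ≈ 7.5%, i.e. 7.5 cM.

7.5 cM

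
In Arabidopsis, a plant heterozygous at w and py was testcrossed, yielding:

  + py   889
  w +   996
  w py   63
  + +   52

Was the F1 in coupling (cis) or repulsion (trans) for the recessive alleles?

The two most frequent classes are + py (889) and w + (996); these are the parental (non-recombinant) types.
So the F1 carried + py on one chromosome and w + on the other — the recessive alleles are on opposite chromosomes (trans / repulsion).

trans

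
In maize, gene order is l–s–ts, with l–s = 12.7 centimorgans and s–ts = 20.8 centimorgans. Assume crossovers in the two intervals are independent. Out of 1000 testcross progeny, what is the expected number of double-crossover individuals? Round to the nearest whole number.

26

Map distances give recombination frequencies of 0.127 and 0.208 for the two intervals.
With no interference, expected double-crossover frequency = 0.127 × 0.208 = 0.02642.
Expected number = 0.02642 × 1000 = 26.42 ≈ 26.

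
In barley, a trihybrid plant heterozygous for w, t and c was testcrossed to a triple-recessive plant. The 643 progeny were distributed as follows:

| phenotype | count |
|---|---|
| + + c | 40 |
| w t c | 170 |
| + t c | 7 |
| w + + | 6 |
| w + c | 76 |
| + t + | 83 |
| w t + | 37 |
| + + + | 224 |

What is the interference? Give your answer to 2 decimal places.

The two most frequent reciprocal classes, + + + and w t c, are the parental types, so the F1 was + + + / w t c.
The two rarest classes, w + + and + t c, are the double crossovers. Comparing them with the parentals, only the w allele has switched, so w is the middle locus and the order is c – w – t.
c–w: (77 + 13)/643 = 0.1400; w–t: (159 + 13)/643 = 0.2675.
Expected DCO frequency = 0.1400 × 0.2675 ≈ 0.03745; observed = 13/643 ≈ 0.02022.
Coefficient of coincidence = 0.02022/0.03745 ≈ 0.54; interference = 1 − 0.54 = 0.46.

0.46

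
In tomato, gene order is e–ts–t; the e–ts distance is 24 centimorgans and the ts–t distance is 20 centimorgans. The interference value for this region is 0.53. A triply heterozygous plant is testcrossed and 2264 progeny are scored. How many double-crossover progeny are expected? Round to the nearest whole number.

51

Map distances give recombination frequencies of 0.240 and 0.200 for the two intervals.
With interference 0.53 (so coincidence = 0.47), expected double-crossover frequency = 0.240 × 0.200 × 0.47 = 0.02256.
Expected number = 0.02256 × 2264 = 51.08 ≈ 51.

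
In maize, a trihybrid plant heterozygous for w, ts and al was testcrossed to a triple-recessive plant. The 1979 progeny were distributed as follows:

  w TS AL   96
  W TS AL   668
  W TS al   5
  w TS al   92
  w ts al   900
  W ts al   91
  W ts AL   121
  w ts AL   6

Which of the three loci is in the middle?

al

The two most frequent reciprocal classes, W TS AL and w ts al, are the parental types, so the F1 was W TS AL / w ts al.
The two rarest classes, W TS al and w ts AL, are the double crossovers. Comparing them with the parentals, only the al allele has switched, so al is the middle locus and the order is w – al – ts.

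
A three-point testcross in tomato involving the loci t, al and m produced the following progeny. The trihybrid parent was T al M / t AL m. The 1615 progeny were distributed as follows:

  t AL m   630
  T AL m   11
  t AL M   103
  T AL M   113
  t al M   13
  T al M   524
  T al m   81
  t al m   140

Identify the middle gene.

The two rarest classes, t al M and T AL m, are the double crossovers. Comparing them with the parentals, only the t allele has switched, so t is the middle locus and the order is m – t – al.

t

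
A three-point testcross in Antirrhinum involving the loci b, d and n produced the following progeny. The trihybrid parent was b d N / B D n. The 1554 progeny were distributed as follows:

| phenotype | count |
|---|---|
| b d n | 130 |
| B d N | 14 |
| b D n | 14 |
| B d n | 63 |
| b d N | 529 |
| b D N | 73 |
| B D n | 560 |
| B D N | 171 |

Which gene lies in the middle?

b

The two rarest classes, B d N and b D n, are the double crossovers. Comparing them with the parentals, only the b allele has switched, so b is the middle locus and the order is n – b – d.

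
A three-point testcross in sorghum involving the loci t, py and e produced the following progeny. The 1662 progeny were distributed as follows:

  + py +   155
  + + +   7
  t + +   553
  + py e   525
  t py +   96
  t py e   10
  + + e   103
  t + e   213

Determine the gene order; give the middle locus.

t

The two most frequent reciprocal classes, t + + and + py e, are the parental types, so the F1 was t + + / + py e.
The two rarest classes, + + + and t py e, are the double crossovers. Comparing them with the parentals, only the t allele has switched, so t is the middle locus and the order is py – t – e.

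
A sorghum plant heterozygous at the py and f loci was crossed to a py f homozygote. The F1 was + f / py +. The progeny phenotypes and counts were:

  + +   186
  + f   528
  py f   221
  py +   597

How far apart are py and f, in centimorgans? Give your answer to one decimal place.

The recombinant classes are + + and py f: 186 + 221 = 407.
Recombination frequency = 407/1532 = 0.2657 ≈ 26.6%, i.e. 26.6 centimorgans.

26.6 centimorgans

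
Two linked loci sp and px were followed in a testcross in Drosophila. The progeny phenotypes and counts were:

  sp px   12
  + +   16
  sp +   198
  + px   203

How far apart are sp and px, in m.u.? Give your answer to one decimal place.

6.5 m.u.

The two most frequent classes, + px (203) and sp + (198), are the parental types, so the F1 was + px / sp +.
The recombinant classes are + + and sp px: 16 + 12 = 28.
Recombination frequency = 28/429 = 0.0653 ≈ 6.5%, i.e. 6.5 m.u.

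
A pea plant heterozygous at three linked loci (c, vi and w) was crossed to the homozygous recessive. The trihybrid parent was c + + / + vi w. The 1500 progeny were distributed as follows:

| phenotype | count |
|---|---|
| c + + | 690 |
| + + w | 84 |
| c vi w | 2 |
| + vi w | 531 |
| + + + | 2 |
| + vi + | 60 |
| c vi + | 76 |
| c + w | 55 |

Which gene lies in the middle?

The two rarest classes, + + + and c vi w, are the double crossovers. Comparing them with the parentals, only the c allele has switched, so c is the middle locus and the order is vi – c – w.

c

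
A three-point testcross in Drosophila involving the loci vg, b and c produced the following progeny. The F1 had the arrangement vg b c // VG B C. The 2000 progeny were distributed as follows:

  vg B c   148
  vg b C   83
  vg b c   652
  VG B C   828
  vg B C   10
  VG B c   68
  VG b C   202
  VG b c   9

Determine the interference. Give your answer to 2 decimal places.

0.39

The two rarest classes, VG b c and vg B C, are the double crossovers. Comparing them with the parentals, only the vg allele has switched, so vg is the middle locus and the order is c – vg – b.
c–vg: (151 + 19)/2000 = 0.0850; vg–b: (350 + 19)/2000 = 0.1845.
Expected DCO frequency = 0.0850 × 0.1845 ≈ 0.01568; observed = 19/2000 ≈ 0.00950.
Coefficient of coincidence = 0.00950/0.01568 ≈ 0.61; interference = 1 − 0.61 = 0.39.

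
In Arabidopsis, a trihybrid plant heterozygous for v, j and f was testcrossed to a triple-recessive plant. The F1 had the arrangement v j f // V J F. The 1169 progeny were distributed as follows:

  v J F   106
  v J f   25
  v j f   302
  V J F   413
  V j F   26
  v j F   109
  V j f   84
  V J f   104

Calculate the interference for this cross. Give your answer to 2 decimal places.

The two rarest classes, v J f and V j F, are the double crossovers. Comparing them with the parentals, only the j allele has switched, so j is the middle locus and the order is f – j – v.
f–j: (213 + 51)/1169 = 0.2258; j–v: (190 + 51)/1169 = 0.2062.
Expected DCO frequency = 0.2258 × 0.2062 ≈ 0.04656; observed = 51/1169 ≈ 0.04363.
Coefficient of coincidence = 0.04363/0.04656 ≈ 0.94; interference = 1 − 0.94 = 0.06.

0.06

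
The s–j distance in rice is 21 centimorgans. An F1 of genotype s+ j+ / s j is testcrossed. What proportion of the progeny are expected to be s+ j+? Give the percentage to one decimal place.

A map distance of 21 centimorgans corresponds to a recombination frequency of 0.210.
The F1 is s+ j+ / s j, so s+ j+ is a parental gamete class with expected frequency (1 − r)/2 = 0.790/2 = 0.3950.
That is 0.3950 = 39.5% of the progeny.

39.5%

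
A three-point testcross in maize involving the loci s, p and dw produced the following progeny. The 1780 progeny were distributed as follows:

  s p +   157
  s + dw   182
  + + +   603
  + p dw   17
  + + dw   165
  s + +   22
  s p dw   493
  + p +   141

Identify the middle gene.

s

The two most frequent reciprocal classes, s p dw and + + +, are the parental types, so the F1 was s p dw / + + +.
The two rarest classes, + p dw and s + +, are the double crossovers. Comparing them with the parentals, only the s allele has switched, so s is the middle locus and the order is p – s – dw.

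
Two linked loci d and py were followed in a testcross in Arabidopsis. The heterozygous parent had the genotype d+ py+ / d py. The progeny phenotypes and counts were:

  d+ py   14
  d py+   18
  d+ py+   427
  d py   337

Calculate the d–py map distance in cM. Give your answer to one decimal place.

4.0 cM

The recombinant classes are d+ py and d py+: 14 + 18 = 32.
Recombination frequency = 32/796 = 0.0402 ≈ 4.0%, i.e. 4.0 cM.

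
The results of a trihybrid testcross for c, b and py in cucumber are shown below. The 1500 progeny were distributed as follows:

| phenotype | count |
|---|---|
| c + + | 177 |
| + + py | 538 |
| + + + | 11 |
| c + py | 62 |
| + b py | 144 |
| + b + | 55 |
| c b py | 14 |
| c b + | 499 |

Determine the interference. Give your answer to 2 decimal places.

0.24

The two most frequent reciprocal classes, c b + and + + py, are the parental types, so the F1 was c b + / + + py.
The two rarest classes, c b py and + + +, are the double crossovers. Comparing them with the parentals, only the py allele has switched, so py is the middle locus and the order is c – py – b.
c–py: (117 + 25)/1500 = 0.0947; py–b: (321 + 25)/1500 = 0.2307.
Expected DCO frequency = 0.0947 × 0.2307 ≈ 0.02185; observed = 25/1500 ≈ 0.01667.
Coefficient of coincidence = 0.01667/0.02185 ≈ 0.76; interference = 1 − 0.76 = 0.24.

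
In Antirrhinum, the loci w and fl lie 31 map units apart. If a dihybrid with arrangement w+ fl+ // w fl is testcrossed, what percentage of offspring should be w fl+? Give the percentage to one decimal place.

A map distance of 31 map units corresponds to a recombination frequency of 0.310.
The F1 is w+ fl+ / w fl, so w fl+ is a recombinant gamete class with expected frequency r/2 = 0.310/2 = 0.1550.
That is 0.1550 = 15.5% of the progeny.

15.5%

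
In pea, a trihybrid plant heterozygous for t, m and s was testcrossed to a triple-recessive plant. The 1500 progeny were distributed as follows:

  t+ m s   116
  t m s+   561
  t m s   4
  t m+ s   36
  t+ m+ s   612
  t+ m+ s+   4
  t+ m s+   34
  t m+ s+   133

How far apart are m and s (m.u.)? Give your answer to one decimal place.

The two most frequent reciprocal classes, t+ m+ s and t m s+, are the parental types, so the F1 was t+ m+ s / t m s+.
The two rarest classes, t+ m+ s+ and t m s, are the double crossovers. Comparing them with the parentals, only the s allele has switched, so s is the middle locus and the order is m – s – t.
Crossovers in the m–s interval produce the single-crossover classes t+ m s and t m+ s+ (116 + 133 = 249) plus the double crossovers (8).
RF(m–s) = (249 + 8) / 1500 = 257/1500 = 0.1713 → 17.1 m.u.

17.1 m.u.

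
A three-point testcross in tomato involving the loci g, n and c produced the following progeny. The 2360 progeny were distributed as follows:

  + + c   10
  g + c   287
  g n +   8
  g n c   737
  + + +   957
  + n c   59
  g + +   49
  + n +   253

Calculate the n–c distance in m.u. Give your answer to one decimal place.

23.6 m.u.

The two most frequent reciprocal classes, + + + and g n c, are the parental types, so the F1 was + + + / g n c.
The two rarest classes, + + c and g n +, are the double crossovers. Comparing them with the parentals, only the c allele has switched, so c is the middle locus and the order is g – c – n.
Crossovers in the c–n interval produce the single-crossover classes + n + and g + c (253 + 287 = 540) plus the double crossovers (18).
RF(c–n) = (540 + 18) / 2360 = 558/2360 = 0.2364 → 23.6 m.u.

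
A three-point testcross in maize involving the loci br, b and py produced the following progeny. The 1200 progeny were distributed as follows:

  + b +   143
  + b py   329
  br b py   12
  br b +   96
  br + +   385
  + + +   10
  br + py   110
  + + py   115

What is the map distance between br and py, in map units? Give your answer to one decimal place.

The two most frequent reciprocal classes, + b py and br + +, are the parental types, so the F1 was + b py / br + +.
The two rarest classes, br b py and + + +, are the double crossovers. Comparing them with the parentals, only the br allele has switched, so br is the middle locus and the order is py – br – b.
Crossovers in the py–br interval produce the single-crossover classes + b + and br + py (143 + 110 = 253) plus the double crossovers (22).
RF(py–br) = (253 + 22) / 1200 = 275/1200 = 0.2292 → 22.9 map units.

22.9 map units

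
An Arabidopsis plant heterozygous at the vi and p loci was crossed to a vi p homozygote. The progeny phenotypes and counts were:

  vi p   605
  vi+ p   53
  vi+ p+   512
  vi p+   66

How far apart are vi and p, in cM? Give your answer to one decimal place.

The two most frequent classes, vi+ p+ (512) and vi p (605), are the parental types, so the F1 was vi+ p+ / vi p.
The recombinant classes are vi+ p and vi p+: 53 + 66 = 119.
Recombination frequency = 119/1236 = 0.0963 ≈ 9.6%, i.e. 9.6 cM.

9.6 cM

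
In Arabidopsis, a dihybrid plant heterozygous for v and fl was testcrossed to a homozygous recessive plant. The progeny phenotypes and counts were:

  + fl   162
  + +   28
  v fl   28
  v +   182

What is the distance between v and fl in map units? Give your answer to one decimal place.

14.0 map units

The two most frequent classes, + fl (162) and v + (182), are the parental types, so the F1 was + fl / v +.
The recombinant classes are + + and v fl: 28 + 28 = 56.
Recombination frequency = 56/400 = 0.1400 ≈ 14.0%, i.e. 14.0 map units.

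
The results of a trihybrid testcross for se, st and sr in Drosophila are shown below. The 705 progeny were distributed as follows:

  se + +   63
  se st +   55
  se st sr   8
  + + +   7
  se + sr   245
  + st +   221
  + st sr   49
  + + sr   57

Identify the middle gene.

st

The two most frequent reciprocal classes, se + sr and + st +, are the parental types, so the F1 was se + sr / + st +.
The two rarest classes, se st sr and + + +, are the double crossovers. Comparing them with the parentals, only the st allele has switched, so st is the middle locus and the order is se – st – sr.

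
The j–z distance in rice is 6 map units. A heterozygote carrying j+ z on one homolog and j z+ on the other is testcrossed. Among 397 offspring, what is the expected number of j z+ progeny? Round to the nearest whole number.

187

A map distance of 6 map units corresponds to a recombination frequency of 0.060.
The F1 is j+ z / j z+, so j z+ is a parental gamete class with expected frequency (1 − r)/2 = 0.940/2 = 0.4700.
Expected number = 0.4700 × 397 = 186.59 ≈ 187.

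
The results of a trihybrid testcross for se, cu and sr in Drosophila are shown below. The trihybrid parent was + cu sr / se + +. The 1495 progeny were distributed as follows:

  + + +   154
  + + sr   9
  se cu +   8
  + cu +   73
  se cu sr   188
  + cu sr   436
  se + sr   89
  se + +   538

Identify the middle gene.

cu

The two rarest classes, + + sr and se cu +, are the double crossovers. Comparing them with the parentals, only the cu allele has switched, so cu is the middle locus and the order is sr – cu – se.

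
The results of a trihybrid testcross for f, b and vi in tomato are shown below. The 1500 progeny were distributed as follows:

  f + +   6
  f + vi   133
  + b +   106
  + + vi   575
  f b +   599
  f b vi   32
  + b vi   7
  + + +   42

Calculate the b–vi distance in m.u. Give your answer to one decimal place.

The two most frequent reciprocal classes, + + vi and f b +, are the parental types, so the F1 was + + vi / f b +.
The two rarest classes, + b vi and f + +, are the double crossovers. Comparing them with the parentals, only the b allele has switched, so b is the middle locus and the order is vi – b – f.
Crossovers in the vi–b interval produce the single-crossover classes + + + and f b vi (42 + 32 = 74) plus the double crossovers (13).
RF(vi–b) = (74 + 13) / 1500 = 87/1500 = 0.0580 → 5.8 m.u.

5.8 m.u.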